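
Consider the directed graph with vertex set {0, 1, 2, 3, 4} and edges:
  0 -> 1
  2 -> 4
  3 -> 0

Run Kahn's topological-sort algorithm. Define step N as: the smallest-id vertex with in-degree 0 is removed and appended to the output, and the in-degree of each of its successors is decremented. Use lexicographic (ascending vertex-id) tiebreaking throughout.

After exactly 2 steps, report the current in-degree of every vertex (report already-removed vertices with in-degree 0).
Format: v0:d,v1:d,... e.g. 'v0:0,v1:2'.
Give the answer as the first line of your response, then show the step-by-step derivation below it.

v0:0,v1:1,v2:0,v3:0,v4:0

step 1: output 2; order=[2]; indeg=(1,1,0,0,0)
step 2: output 3; order=[2,3]; indeg=(0,1,0,0,0)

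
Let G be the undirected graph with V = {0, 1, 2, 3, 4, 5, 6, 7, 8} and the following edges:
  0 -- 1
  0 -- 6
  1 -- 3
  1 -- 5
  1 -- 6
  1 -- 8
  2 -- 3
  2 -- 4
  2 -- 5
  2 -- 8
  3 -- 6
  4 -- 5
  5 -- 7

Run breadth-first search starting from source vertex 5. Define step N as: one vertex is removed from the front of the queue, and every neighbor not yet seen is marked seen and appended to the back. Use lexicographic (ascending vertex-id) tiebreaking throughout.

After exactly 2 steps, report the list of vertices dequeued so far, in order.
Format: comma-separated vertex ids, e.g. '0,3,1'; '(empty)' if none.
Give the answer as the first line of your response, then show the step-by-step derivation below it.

5,1

step 1: dequeue 5; queue=[1,2,4,7]; order=5
step 2: dequeue 1; queue=[2,4,7,0,3,6,8]; order=5,1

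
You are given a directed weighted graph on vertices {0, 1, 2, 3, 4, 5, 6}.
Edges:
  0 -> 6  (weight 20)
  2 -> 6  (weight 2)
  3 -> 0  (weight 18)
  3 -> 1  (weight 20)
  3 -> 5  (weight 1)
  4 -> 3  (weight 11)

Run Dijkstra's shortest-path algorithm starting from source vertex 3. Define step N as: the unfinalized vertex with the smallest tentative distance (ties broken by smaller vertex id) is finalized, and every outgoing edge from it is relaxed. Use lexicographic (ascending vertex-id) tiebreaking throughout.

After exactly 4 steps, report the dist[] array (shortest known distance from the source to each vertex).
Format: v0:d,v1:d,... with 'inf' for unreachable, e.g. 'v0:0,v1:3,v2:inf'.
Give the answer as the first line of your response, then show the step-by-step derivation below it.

v0:18,v1:20,v2:inf,v3:0,v4:inf,v5:1,v6:38

step 1: dist = v0:18,v1:20,v2:inf,v3:0,v4:inf,v5:1,v6:inf
step 2: dist = v0:18,v1:20,v2:inf,v3:0,v4:inf,v5:1,v6:inf
step 3: dist = v0:18,v1:20,v2:inf,v3:0,v4:inf,v5:1,v6:38
step 4: dist = v0:18,v1:20,v2:inf,v3:0,v4:inf,v5:1,v6:38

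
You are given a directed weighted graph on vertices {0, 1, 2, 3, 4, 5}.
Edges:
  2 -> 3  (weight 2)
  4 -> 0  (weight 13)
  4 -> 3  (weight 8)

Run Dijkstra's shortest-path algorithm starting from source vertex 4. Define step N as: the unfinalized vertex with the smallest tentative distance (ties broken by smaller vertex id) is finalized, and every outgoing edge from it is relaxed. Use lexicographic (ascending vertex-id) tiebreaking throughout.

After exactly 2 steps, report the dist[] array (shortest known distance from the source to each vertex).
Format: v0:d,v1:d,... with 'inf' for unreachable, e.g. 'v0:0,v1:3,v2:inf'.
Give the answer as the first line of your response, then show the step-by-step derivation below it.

v0:13,v1:inf,v2:inf,v3:8,v4:0,v5:inf

step 1: dist = v0:13,v1:inf,v2:inf,v3:8,v4:0,v5:inf
step 2: dist = v0:13,v1:inf,v2:inf,v3:8,v4:0,v5:inf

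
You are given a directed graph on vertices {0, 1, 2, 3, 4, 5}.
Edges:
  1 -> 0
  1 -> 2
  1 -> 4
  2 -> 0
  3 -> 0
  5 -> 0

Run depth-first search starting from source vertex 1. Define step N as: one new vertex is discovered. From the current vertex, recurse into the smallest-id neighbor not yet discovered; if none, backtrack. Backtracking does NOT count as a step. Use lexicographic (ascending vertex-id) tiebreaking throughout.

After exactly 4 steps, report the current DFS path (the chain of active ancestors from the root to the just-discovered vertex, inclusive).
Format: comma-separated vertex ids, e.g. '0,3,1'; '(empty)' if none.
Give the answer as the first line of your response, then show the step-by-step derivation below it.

1,4

step 1: discover 1; path=1; order=1
step 2: discover 0; path=1>0; order=1,0
step 3: discover 2; path=1>2; order=1,0,2
step 4: discover 4; path=1>4; order=1,0,2,4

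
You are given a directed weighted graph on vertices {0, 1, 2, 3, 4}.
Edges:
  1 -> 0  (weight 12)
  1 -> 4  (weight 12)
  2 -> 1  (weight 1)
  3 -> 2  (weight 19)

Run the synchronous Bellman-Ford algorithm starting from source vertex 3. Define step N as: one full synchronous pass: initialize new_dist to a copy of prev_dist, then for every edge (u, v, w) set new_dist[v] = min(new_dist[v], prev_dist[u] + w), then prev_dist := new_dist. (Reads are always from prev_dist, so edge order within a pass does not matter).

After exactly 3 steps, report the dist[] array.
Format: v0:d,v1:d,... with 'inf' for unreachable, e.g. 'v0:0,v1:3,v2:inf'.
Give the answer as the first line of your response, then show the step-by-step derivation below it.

v0:32,v1:20,v2:19,v3:0,v4:32

step 1: dist = v0:inf,v1:inf,v2:19,v3:0,v4:inf
step 2: dist = v0:inf,v1:20,v2:19,v3:0,v4:inf
step 3: dist = v0:32,v1:20,v2:19,v3:0,v4:32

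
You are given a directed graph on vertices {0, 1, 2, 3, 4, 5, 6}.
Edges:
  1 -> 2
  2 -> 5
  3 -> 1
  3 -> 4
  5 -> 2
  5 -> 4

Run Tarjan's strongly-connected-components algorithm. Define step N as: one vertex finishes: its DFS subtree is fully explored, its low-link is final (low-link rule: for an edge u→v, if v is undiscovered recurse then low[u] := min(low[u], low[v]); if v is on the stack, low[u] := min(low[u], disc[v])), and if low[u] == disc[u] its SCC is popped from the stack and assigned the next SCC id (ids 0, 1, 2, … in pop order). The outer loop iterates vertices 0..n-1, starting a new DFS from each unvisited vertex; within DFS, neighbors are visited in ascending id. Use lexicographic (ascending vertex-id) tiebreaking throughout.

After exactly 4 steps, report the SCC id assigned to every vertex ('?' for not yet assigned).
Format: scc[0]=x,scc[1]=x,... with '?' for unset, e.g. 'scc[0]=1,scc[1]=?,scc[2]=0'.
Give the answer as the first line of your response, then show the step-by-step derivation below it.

scc[0]=0,scc[1]=?,scc[2]=2,scc[3]=?,scc[4]=1,scc[5]=2,scc[6]=?

step 1: low=(low[0]=0,low[1]=?,low[2]=?,low[3]=?,low[4]=?,low[5]=?,low[6]=?); scc=(scc[0]=0,scc[1]=?,scc[2]=?,scc[3]=?,scc[4]=?,scc[5]=?,scc[6]=?)
step 2: low=(low[0]=0,low[1]=1,low[2]=2,low[3]=?,low[4]=4,low[5]=2,low[6]=?); scc=(scc[0]=0,scc[1]=?,scc[2]=?,scc[3]=?,scc[4]=1,scc[5]=?,scc[6]=?)
step 3: low=(low[0]=0,low[1]=1,low[2]=2,low[3]=?,low[4]=4,low[5]=2,low[6]=?); scc=(scc[0]=0,scc[1]=?,scc[2]=?,scc[3]=?,scc[4]=1,scc[5]=?,scc[6]=?)
step 4: low=(low[0]=0,low[1]=1,low[2]=2,low[3]=?,low[4]=4,low[5]=2,low[6]=?); scc=(scc[0]=0,scc[1]=?,scc[2]=2,scc[3]=?,scc[4]=1,scc[5]=2,scc[6]=?)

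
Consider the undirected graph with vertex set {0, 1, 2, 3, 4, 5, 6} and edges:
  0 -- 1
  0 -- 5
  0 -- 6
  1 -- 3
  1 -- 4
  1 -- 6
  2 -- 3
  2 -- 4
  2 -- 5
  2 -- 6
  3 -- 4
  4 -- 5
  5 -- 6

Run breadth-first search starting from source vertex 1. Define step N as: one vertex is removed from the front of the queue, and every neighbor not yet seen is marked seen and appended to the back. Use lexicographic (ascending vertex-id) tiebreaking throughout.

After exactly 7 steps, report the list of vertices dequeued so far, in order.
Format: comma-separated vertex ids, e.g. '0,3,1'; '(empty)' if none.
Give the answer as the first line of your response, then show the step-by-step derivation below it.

1,0,3,4,6,5,2

step 1: dequeue 1; queue=[0,3,4,6]; order=1
step 2: dequeue 0; queue=[3,4,6,5]; order=1,0
step 3: dequeue 3; queue=[4,6,5,2]; order=1,0,3
step 4: dequeue 4; queue=[6,5,2]; order=1,0,3,4
step 5: dequeue 6; queue=[5,2]; order=1,0,3,4,6
step 6: dequeue 5; queue=[2]; order=1,0,3,4,6,5
step 7: dequeue 2; queue=[(empty)]; order=1,0,3,4,6,5,2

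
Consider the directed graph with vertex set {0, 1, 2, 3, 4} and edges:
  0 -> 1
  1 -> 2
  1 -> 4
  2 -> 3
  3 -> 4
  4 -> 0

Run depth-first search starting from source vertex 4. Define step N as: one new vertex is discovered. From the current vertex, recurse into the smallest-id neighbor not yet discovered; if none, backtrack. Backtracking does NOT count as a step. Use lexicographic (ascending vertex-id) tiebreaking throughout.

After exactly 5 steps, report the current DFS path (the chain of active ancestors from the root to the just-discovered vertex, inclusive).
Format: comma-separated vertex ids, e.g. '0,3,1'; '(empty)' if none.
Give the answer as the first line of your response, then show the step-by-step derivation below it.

4,0,1,2,3

step 1: discover 4; path=4; order=4
step 2: discover 0; path=4>0; order=4,0
step 3: discover 1; path=4>0>1; order=4,0,1
step 4: discover 2; path=4>0>1>2; order=4,0,1,2
step 5: discover 3; path=4>0>1>2>3; order=4,0,1,2,3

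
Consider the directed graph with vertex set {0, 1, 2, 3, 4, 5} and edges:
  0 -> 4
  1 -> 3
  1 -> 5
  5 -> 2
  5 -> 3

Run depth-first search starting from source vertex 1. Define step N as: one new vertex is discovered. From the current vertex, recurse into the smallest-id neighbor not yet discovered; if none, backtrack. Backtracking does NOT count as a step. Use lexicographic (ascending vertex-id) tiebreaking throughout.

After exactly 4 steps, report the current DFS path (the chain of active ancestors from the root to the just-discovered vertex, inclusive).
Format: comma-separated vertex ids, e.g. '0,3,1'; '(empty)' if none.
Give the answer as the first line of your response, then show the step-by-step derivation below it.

1,5,2

step 1: discover 1; path=1; order=1
step 2: discover 3; path=1>3; order=1,3
step 3: discover 5; path=1>5; order=1,3,5
step 4: discover 2; path=1>5>2; order=1,3,5,2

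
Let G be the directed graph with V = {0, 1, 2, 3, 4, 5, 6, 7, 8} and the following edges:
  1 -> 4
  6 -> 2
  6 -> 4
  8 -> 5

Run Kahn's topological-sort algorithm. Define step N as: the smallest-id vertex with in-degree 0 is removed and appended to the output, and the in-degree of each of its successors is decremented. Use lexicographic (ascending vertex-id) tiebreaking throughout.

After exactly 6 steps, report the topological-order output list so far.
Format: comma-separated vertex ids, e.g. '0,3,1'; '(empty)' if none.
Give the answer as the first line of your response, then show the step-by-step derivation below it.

0,1,3,6,2,4

step 1: output 0; order=[0]; indeg=(0,0,1,0,2,1,0,0,0)
step 2: output 1; order=[0,1]; indeg=(0,0,1,0,1,1,0,0,0)
step 3: output 3; order=[0,1,3]; indeg=(0,0,1,0,1,1,0,0,0)
step 4: output 6; order=[0,1,3,6]; indeg=(0,0,0,0,0,1,0,0,0)
step 5: output 2; order=[0,1,3,6,2]; indeg=(0,0,0,0,0,1,0,0,0)
step 6: output 4; order=[0,1,3,6,2,4]; indeg=(0,0,0,0,0,1,0,0,0)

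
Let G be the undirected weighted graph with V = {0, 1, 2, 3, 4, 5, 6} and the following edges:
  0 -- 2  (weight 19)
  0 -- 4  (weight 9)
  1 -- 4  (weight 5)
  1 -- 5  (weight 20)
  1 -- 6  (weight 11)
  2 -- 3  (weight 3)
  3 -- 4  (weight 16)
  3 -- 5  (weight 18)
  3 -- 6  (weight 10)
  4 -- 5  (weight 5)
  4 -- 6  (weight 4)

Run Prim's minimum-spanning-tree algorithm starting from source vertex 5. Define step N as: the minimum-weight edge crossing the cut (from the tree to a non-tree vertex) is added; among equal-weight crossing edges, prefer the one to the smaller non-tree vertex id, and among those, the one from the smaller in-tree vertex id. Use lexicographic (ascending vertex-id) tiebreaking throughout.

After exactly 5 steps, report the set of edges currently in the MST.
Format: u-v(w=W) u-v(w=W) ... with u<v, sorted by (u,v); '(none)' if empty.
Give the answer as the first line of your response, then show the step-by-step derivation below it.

0-4(w=9) 1-4(w=5) 3-6(w=10) 4-5(w=5) 4-6(w=4)

step 1: add edge 4-5 (w=5); MST = {4-5(w=5)}
step 2: add edge 4-6 (w=4); MST = {4-5(w=5) 4-6(w=4)}
step 3: add edge 1-4 (w=5); MST = {1-4(w=5) 4-5(w=5) 4-6(w=4)}
step 4: add edge 0-4 (w=9); MST = {0-4(w=9) 1-4(w=5) 4-5(w=5) 4-6(w=4)}
step 5: add edge 3-6 (w=10); MST = {0-4(w=9) 1-4(w=5) 3-6(w=10) 4-5(w=5) 4-6(w=4)}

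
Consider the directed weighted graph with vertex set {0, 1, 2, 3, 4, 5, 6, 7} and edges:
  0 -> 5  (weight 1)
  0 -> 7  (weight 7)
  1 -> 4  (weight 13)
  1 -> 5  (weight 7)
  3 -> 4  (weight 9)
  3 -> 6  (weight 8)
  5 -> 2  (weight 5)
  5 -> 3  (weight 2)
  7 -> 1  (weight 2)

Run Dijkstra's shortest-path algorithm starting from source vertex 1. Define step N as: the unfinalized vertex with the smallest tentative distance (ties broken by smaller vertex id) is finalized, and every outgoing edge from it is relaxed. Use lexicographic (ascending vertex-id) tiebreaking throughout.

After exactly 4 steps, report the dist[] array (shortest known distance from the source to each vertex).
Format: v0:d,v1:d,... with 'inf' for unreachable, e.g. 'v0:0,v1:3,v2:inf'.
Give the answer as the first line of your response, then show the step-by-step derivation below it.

v0:inf,v1:0,v2:12,v3:9,v4:13,v5:7,v6:17,v7:inf

step 1: dist = v0:inf,v1:0,v2:inf,v3:inf,v4:13,v5:7,v6:inf,v7:inf
step 2: dist = v0:inf,v1:0,v2:12,v3:9,v4:13,v5:7,v6:inf,v7:inf
step 3: dist = v0:inf,v1:0,v2:12,v3:9,v4:13,v5:7,v6:17,v7:inf
step 4: dist = v0:inf,v1:0,v2:12,v3:9,v4:13,v5:7,v6:17,v7:inf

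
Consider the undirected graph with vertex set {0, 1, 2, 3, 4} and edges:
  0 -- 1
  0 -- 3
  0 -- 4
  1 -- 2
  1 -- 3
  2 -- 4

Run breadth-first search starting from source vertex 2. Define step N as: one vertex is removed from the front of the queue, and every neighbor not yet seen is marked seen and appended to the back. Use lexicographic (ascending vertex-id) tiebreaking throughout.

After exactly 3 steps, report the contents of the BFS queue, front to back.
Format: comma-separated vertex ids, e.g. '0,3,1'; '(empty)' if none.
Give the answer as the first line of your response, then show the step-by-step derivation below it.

0,3

step 1: dequeue 2; queue=[1,4]; order=2
step 2: dequeue 1; queue=[4,0,3]; order=2,1
step 3: dequeue 4; queue=[0,3]; order=2,1,4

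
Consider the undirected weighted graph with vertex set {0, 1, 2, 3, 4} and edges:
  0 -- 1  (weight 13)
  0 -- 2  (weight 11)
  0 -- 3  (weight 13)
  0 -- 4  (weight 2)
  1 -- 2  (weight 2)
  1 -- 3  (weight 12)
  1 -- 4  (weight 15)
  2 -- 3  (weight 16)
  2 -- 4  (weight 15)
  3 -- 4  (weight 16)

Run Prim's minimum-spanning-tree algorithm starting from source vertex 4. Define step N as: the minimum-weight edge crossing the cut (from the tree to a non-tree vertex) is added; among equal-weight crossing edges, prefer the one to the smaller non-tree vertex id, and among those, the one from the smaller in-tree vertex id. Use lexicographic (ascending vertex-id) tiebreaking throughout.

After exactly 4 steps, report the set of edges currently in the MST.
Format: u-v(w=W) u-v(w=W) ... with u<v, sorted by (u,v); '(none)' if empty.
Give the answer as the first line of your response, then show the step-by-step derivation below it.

0-2(w=11) 0-4(w=2) 1-2(w=2) 1-3(w=12)

step 1: add edge 0-4 (w=2); MST = {0-4(w=2)}
step 2: add edge 0-2 (w=11); MST = {0-2(w=11) 0-4(w=2)}
step 3: add edge 1-2 (w=2); MST = {0-2(w=11) 0-4(w=2) 1-2(w=2)}
step 4: add edge 1-3 (w=12); MST = {0-2(w=11) 0-4(w=2) 1-2(w=2) 1-3(w=12)}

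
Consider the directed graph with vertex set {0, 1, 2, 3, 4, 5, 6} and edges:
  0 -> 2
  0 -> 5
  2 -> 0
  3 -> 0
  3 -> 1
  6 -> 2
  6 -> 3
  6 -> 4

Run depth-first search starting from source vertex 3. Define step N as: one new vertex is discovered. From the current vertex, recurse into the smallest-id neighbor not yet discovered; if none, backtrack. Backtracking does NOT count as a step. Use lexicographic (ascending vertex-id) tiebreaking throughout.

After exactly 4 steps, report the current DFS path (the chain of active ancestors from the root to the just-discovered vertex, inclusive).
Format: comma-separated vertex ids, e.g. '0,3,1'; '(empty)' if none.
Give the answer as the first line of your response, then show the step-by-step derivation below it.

3,0,5

step 1: discover 3; path=3; order=3
step 2: discover 0; path=3>0; order=3,0
step 3: discover 2; path=3>0>2; order=3,0,2
step 4: discover 5; path=3>0>5; order=3,0,2,5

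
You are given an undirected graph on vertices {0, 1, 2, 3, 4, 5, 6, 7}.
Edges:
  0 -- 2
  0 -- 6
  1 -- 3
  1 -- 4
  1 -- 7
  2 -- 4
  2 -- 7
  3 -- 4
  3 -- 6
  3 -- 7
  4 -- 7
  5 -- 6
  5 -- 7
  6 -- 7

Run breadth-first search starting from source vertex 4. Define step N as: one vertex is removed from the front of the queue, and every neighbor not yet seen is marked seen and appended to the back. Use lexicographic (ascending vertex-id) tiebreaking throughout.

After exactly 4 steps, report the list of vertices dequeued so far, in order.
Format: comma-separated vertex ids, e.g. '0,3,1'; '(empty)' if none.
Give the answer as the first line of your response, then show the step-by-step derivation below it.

4,1,2,3

step 1: dequeue 4; queue=[1,2,3,7]; order=4
step 2: dequeue 1; queue=[2,3,7]; order=4,1
step 3: dequeue 2; queue=[3,7,0]; order=4,1,2
step 4: dequeue 3; queue=[7,0,6]; order=4,1,2,3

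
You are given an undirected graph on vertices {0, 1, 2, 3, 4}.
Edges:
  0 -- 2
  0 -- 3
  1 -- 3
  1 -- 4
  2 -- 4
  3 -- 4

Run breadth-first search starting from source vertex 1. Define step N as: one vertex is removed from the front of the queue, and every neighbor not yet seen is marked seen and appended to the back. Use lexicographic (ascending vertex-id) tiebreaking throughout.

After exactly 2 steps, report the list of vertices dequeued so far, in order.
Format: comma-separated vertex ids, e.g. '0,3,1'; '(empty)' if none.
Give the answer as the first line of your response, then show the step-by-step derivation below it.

1,3

step 1: dequeue 1; queue=[3,4]; order=1
step 2: dequeue 3; queue=[4,0]; order=1,3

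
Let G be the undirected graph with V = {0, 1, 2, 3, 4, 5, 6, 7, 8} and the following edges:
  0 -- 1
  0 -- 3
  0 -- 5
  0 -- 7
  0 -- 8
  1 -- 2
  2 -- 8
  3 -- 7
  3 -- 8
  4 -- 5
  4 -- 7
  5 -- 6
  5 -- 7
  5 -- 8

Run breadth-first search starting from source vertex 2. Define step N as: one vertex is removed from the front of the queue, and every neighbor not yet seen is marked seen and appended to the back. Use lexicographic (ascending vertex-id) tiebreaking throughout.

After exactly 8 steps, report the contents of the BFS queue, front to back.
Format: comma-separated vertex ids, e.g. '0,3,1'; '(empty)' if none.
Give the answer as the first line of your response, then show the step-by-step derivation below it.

6

step 1: dequeue 2; queue=[1,8]; order=2
step 2: dequeue 1; queue=[8,0]; order=2,1
step 3: dequeue 8; queue=[0,3,5]; order=2,1,8
step 4: dequeue 0; queue=[3,5,7]; order=2,1,8,0
step 5: dequeue 3; queue=[5,7]; order=2,1,8,0,3
step 6: dequeue 5; queue=[7,4,6]; order=2,1,8,0,3,5
step 7: dequeue 7; queue=[4,6]; order=2,1,8,0,3,5,7
step 8: dequeue 4; queue=[6]; order=2,1,8,0,3,5,7,4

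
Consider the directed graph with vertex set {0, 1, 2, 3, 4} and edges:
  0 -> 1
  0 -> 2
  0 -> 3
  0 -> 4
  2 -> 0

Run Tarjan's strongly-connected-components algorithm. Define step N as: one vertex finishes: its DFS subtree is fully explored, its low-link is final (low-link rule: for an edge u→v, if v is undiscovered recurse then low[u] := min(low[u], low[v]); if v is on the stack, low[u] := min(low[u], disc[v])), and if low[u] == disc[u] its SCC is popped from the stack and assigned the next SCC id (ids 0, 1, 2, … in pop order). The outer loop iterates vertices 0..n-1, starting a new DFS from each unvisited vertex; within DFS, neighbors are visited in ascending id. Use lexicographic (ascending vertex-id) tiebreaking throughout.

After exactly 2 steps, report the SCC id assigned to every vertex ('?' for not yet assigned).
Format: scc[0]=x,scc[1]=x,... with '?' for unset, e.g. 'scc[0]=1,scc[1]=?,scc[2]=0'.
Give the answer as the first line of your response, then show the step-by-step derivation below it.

scc[0]=?,scc[1]=0,scc[2]=?,scc[3]=?,scc[4]=?

step 1: low=(low[0]=0,low[1]=1,low[2]=?,low[3]=?,low[4]=?); scc=(scc[0]=?,scc[1]=0,scc[2]=?,scc[3]=?,scc[4]=?)
step 2: low=(low[0]=0,low[1]=1,low[2]=0,low[3]=?,low[4]=?); scc=(scc[0]=?,scc[1]=0,scc[2]=?,scc[3]=?,scc[4]=?)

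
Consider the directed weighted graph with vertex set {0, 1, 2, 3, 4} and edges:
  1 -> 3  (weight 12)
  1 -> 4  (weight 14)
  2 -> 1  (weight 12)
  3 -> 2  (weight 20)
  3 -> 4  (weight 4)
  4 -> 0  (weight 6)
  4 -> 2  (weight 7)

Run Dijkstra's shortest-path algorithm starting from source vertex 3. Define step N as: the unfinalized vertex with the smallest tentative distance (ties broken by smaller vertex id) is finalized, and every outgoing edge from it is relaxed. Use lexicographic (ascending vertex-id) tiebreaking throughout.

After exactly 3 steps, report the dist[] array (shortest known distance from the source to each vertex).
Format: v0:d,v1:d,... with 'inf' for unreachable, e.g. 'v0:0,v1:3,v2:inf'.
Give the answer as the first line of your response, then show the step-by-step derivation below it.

v0:10,v1:inf,v2:11,v3:0,v4:4

step 1: dist = v0:inf,v1:inf,v2:20,v3:0,v4:4
step 2: dist = v0:10,v1:inf,v2:11,v3:0,v4:4
step 3: dist = v0:10,v1:inf,v2:11,v3:0,v4:4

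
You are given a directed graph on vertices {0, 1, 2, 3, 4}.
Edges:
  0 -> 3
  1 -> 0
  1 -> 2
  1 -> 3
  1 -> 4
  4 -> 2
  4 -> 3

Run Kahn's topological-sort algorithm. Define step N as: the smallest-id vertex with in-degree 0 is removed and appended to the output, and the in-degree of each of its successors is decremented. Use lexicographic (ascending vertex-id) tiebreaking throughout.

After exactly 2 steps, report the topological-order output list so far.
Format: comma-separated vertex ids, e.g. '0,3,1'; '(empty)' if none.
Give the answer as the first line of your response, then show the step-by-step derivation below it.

1,0

step 1: output 1; order=[1]; indeg=(0,0,1,2,0)
step 2: output 0; order=[1,0]; indeg=(0,0,1,1,0)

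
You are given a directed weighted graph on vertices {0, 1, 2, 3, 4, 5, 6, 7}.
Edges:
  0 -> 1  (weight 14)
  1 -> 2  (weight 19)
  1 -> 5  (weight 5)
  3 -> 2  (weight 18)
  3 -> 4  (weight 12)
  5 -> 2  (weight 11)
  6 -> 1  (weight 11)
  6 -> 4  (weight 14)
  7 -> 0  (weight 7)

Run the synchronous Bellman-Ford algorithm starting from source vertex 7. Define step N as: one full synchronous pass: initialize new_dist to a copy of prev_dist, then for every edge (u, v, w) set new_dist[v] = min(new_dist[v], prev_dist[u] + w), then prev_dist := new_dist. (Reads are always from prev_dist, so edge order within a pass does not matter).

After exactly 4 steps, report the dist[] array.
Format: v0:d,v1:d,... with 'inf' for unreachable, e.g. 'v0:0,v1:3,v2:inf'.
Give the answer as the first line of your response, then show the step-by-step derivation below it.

v0:7,v1:21,v2:37,v3:inf,v4:inf,v5:26,v6:inf,v7:0

step 1: dist = v0:7,v1:inf,v2:inf,v3:inf,v4:inf,v5:inf,v6:inf,v7:0
step 2: dist = v0:7,v1:21,v2:inf,v3:inf,v4:inf,v5:inf,v6:inf,v7:0
step 3: dist = v0:7,v1:21,v2:40,v3:inf,v4:inf,v5:26,v6:inf,v7:0
step 4: dist = v0:7,v1:21,v2:37,v3:inf,v4:inf,v5:26,v6:inf,v7:0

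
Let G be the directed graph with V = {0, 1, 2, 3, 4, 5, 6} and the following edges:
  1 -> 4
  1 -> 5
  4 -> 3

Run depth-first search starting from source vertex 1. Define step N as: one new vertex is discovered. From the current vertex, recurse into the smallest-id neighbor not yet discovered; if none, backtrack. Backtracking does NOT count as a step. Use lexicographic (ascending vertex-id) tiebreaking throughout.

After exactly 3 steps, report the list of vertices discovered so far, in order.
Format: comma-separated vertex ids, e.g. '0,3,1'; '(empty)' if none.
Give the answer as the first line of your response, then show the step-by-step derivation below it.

1,4,3

step 1: discover 1; path=1; order=1
step 2: discover 4; path=1>4; order=1,4
step 3: discover 3; path=1>4>3; order=1,4,3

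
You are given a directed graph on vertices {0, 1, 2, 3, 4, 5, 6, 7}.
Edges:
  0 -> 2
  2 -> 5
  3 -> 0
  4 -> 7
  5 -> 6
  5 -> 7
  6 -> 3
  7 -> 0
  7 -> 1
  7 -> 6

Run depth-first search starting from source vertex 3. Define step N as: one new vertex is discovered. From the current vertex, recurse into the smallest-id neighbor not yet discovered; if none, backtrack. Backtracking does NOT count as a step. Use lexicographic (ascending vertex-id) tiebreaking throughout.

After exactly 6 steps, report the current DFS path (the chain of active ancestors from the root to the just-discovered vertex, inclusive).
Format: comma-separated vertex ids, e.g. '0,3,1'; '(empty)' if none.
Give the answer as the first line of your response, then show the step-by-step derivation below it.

3,0,2,5,7

step 1: discover 3; path=3; order=3
step 2: discover 0; path=3>0; order=3,0
step 3: discover 2; path=3>0>2; order=3,0,2
step 4: discover 5; path=3>0>2>5; order=3,0,2,5
step 5: discover 6; path=3>0>2>5>6; order=3,0,2,5,6
step 6: discover 7; path=3>0>2>5>7; order=3,0,2,5,6,7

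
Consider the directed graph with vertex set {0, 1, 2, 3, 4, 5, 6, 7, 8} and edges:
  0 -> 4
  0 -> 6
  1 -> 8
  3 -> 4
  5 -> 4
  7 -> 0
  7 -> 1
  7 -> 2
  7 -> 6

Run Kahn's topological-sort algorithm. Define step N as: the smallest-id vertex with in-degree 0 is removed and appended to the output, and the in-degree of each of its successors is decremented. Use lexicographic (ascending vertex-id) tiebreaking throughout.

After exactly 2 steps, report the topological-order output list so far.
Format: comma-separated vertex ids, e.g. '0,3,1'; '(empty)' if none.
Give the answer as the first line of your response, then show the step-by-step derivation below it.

3,5

step 1: output 3; order=[3]; indeg=(1,1,1,0,2,0,2,0,1)
step 2: output 5; order=[3,5]; indeg=(1,1,1,0,1,0,2,0,1)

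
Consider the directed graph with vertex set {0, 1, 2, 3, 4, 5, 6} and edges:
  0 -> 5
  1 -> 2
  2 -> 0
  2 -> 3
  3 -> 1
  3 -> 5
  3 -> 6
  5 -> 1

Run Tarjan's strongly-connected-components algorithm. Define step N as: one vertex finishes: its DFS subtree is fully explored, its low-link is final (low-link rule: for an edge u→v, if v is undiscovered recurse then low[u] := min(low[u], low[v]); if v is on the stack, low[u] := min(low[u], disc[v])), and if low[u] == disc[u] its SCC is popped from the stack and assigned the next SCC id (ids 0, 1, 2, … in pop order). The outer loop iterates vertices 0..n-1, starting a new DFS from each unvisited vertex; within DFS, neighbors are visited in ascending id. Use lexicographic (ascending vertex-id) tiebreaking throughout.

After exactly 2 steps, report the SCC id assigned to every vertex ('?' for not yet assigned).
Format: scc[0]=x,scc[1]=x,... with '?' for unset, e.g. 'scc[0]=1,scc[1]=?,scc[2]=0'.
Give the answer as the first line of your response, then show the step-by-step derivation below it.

scc[0]=?,scc[1]=?,scc[2]=?,scc[3]=?,scc[4]=?,scc[5]=?,scc[6]=0

step 1: low=(low[0]=0,low[1]=2,low[2]=0,low[3]=1,low[4]=?,low[5]=1,low[6]=5); scc=(scc[0]=?,scc[1]=?,scc[2]=?,scc[3]=?,scc[4]=?,scc[5]=?,scc[6]=0)
step 2: low=(low[0]=0,low[1]=2,low[2]=0,low[3]=1,low[4]=?,low[5]=1,low[6]=5); scc=(scc[0]=?,scc[1]=?,scc[2]=?,scc[3]=?,scc[4]=?,scc[5]=?,scc[6]=0)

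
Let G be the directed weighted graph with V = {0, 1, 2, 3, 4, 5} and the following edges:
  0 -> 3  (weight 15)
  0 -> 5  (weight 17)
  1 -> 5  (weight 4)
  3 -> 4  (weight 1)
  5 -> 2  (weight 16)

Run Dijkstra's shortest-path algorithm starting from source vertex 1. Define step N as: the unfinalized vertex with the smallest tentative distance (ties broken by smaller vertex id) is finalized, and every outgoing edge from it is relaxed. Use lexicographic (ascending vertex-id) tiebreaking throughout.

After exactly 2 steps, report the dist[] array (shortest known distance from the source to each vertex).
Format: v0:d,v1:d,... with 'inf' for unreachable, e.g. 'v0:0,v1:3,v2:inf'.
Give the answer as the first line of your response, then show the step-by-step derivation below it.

v0:inf,v1:0,v2:20,v3:inf,v4:inf,v5:4

step 1: dist = v0:inf,v1:0,v2:inf,v3:inf,v4:inf,v5:4
step 2: dist = v0:inf,v1:0,v2:20,v3:inf,v4:inf,v5:4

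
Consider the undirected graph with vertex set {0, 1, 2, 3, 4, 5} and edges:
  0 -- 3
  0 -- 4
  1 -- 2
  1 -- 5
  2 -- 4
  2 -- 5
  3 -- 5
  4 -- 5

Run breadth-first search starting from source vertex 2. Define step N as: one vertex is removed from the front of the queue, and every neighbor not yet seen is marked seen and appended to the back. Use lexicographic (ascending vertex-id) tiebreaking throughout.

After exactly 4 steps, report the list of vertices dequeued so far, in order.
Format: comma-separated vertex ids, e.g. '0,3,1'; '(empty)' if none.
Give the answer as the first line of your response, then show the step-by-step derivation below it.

2,1,4,5

step 1: dequeue 2; queue=[1,4,5]; order=2
step 2: dequeue 1; queue=[4,5]; order=2,1
step 3: dequeue 4; queue=[5,0]; order=2,1,4
step 4: dequeue 5; queue=[0,3]; order=2,1,4,5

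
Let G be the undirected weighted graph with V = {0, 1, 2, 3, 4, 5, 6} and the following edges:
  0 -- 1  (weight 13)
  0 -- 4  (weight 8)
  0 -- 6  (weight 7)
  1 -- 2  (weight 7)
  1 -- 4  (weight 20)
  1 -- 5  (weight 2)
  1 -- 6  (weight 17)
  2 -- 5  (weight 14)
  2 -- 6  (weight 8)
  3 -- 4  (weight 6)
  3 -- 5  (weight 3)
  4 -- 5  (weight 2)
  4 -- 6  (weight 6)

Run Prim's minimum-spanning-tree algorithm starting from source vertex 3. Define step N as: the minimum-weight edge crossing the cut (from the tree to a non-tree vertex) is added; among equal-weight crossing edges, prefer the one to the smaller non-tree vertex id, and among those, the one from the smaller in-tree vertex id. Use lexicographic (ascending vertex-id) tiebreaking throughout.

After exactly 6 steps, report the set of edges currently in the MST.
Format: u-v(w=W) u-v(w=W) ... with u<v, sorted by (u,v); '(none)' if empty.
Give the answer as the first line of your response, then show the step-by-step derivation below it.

0-6(w=7) 1-2(w=7) 1-5(w=2) 3-5(w=3) 4-5(w=2) 4-6(w=6)

step 1: add edge 3-5 (w=3); MST = {3-5(w=3)}
step 2: add edge 1-5 (w=2); MST = {1-5(w=2) 3-5(w=3)}
step 3: add edge 4-5 (w=2); MST = {1-5(w=2) 3-5(w=3) 4-5(w=2)}
step 4: add edge 4-6 (w=6); MST = {1-5(w=2) 3-5(w=3) 4-5(w=2) 4-6(w=6)}
step 5: add edge 0-6 (w=7); MST = {0-6(w=7) 1-5(w=2) 3-5(w=3) 4-5(w=2) 4-6(w=6)}
step 6: add edge 1-2 (w=7); MST = {0-6(w=7) 1-2(w=7) 1-5(w=2) 3-5(w=3) 4-5(w=2) 4-6(w=6)}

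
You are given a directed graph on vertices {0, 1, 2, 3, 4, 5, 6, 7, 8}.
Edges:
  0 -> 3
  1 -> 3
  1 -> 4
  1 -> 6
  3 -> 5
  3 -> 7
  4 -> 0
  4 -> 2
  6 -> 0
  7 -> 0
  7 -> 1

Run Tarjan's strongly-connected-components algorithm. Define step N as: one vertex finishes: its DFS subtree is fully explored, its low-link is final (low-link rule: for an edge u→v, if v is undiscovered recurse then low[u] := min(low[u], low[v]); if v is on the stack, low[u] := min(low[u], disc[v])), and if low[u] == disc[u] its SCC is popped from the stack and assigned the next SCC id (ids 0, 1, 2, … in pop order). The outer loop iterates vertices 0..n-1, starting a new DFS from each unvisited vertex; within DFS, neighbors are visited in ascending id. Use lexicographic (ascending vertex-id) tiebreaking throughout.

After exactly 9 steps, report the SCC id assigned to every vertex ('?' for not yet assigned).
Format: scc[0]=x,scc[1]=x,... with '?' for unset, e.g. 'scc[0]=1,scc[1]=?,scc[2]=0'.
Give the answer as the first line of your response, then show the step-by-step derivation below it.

scc[0]=2,scc[1]=2,scc[2]=1,scc[3]=2,scc[4]=2,scc[5]=0,scc[6]=2,scc[7]=2,scc[8]=3

step 1: low=(low[0]=0,low[1]=?,low[2]=?,low[3]=1,low[4]=?,low[5]=2,low[6]=?,low[7]=?,low[8]=?); scc=(scc[0]=?,scc[1]=?,scc[2]=?,scc[3]=?,scc[4]=?,scc[5]=0,scc[6]=?,scc[7]=?,scc[8]=?)
step 2: low=(low[0]=0,low[1]=1,low[2]=6,low[3]=1,low[4]=0,low[5]=2,low[6]=?,low[7]=0,low[8]=?); scc=(scc[0]=?,scc[1]=?,scc[2]=1,scc[3]=?,scc[4]=?,scc[5]=0,scc[6]=?,scc[7]=?,scc[8]=?)
step 3: low=(low[0]=0,low[1]=1,low[2]=6,low[3]=1,low[4]=0,low[5]=2,low[6]=?,low[7]=0,low[8]=?); scc=(scc[0]=?,scc[1]=?,scc[2]=1,scc[3]=?,scc[4]=?,scc[5]=0,scc[6]=?,scc[7]=?,scc[8]=?)
step 4: low=(low[0]=0,low[1]=0,low[2]=6,low[3]=1,low[4]=0,low[5]=2,low[6]=0,low[7]=0,low[8]=?); scc=(scc[0]=?,scc[1]=?,scc[2]=1,scc[3]=?,scc[4]=?,scc[5]=0,scc[6]=?,scc[7]=?,scc[8]=?)
step 5: low=(low[0]=0,low[1]=0,low[2]=6,low[3]=1,low[4]=0,low[5]=2,low[6]=0,low[7]=0,low[8]=?); scc=(scc[0]=?,scc[1]=?,scc[2]=1,scc[3]=?,scc[4]=?,scc[5]=0,scc[6]=?,scc[7]=?,scc[8]=?)
step 6: low=(low[0]=0,low[1]=0,low[2]=6,low[3]=1,low[4]=0,low[5]=2,low[6]=0,low[7]=0,low[8]=?); scc=(scc[0]=?,scc[1]=?,scc[2]=1,scc[3]=?,scc[4]=?,scc[5]=0,scc[6]=?,scc[7]=?,scc[8]=?)
step 7: low=(low[0]=0,low[1]=0,low[2]=6,low[3]=0,low[4]=0,low[5]=2,low[6]=0,low[7]=0,low[8]=?); scc=(scc[0]=?,scc[1]=?,scc[2]=1,scc[3]=?,scc[4]=?,scc[5]=0,scc[6]=?,scc[7]=?,scc[8]=?)
step 8: low=(low[0]=0,low[1]=0,low[2]=6,low[3]=0,low[4]=0,low[5]=2,low[6]=0,low[7]=0,low[8]=?); scc=(scc[0]=2,scc[1]=2,scc[2]=1,scc[3]=2,scc[4]=2,scc[5]=0,scc[6]=2,scc[7]=2,scc[8]=?)
step 9: low=(low[0]=0,low[1]=0,low[2]=6,low[3]=0,low[4]=0,low[5]=2,low[6]=0,low[7]=0,low[8]=8); scc=(scc[0]=2,scc[1]=2,scc[2]=1,scc[3]=2,scc[4]=2,scc[5]=0,scc[6]=2,scc[7]=2,scc[8]=3)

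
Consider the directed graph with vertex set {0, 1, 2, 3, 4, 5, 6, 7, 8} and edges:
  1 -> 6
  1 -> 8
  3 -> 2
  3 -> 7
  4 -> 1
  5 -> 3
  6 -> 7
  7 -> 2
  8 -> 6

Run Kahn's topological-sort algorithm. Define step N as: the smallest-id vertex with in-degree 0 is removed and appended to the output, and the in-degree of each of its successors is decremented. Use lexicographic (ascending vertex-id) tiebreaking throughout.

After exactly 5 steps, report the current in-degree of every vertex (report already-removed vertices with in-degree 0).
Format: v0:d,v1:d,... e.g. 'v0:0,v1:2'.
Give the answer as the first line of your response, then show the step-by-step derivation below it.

v0:0,v1:0,v2:1,v3:0,v4:0,v5:0,v6:1,v7:1,v8:0

step 1: output 0; order=[0]; indeg=(0,1,2,1,0,0,2,2,1)
step 2: output 4; order=[0,4]; indeg=(0,0,2,1,0,0,2,2,1)
step 3: output 1; order=[0,4,1]; indeg=(0,0,2,1,0,0,1,2,0)
step 4: output 5; order=[0,4,1,5]; indeg=(0,0,2,0,0,0,1,2,0)
step 5: output 3; order=[0,4,1,5,3]; indeg=(0,0,1,0,0,0,1,1,0)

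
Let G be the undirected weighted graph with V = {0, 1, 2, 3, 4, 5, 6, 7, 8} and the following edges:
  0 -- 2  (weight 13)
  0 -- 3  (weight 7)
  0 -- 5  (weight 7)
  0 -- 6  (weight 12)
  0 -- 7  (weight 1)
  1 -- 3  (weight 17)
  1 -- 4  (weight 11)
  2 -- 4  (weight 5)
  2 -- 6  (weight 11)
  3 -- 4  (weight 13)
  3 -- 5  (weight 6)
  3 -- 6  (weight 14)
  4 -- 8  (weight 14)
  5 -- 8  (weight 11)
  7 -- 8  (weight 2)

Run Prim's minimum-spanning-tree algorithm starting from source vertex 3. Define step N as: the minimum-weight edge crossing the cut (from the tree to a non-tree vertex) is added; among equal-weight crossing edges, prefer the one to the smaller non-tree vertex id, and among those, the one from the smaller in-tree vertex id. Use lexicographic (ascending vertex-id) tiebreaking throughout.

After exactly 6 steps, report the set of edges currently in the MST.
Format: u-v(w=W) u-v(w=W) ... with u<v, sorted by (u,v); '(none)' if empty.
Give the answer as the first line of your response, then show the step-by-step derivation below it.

0-3(w=7) 0-6(w=12) 0-7(w=1) 2-6(w=11) 3-5(w=6) 7-8(w=2)

step 1: add edge 3-5 (w=6); MST = {3-5(w=6)}
step 2: add edge 0-3 (w=7); MST = {0-3(w=7) 3-5(w=6)}
step 3: add edge 0-7 (w=1); MST = {0-3(w=7) 0-7(w=1) 3-5(w=6)}
step 4: add edge 7-8 (w=2); MST = {0-3(w=7) 0-7(w=1) 3-5(w=6) 7-8(w=2)}
step 5: add edge 0-6 (w=12); MST = {0-3(w=7) 0-6(w=12) 0-7(w=1) 3-5(w=6) 7-8(w=2)}
step 6: add edge 2-6 (w=11); MST = {0-3(w=7) 0-6(w=12) 0-7(w=1) 2-6(w=11) 3-5(w=6) 7-8(w=2)}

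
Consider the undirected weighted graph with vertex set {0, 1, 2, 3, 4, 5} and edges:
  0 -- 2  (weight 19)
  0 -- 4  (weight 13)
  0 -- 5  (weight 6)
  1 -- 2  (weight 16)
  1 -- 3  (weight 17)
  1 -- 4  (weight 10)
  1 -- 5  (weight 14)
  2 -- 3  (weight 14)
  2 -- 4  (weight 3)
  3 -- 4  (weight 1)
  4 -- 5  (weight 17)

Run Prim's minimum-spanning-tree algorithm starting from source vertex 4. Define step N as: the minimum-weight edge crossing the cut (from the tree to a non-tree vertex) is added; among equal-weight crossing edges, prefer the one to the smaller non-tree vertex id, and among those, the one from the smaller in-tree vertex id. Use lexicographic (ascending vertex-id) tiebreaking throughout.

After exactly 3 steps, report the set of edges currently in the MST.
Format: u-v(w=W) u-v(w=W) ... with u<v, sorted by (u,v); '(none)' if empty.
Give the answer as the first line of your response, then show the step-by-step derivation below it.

1-4(w=10) 2-4(w=3) 3-4(w=1)

step 1: add edge 3-4 (w=1); MST = {3-4(w=1)}
step 2: add edge 2-4 (w=3); MST = {2-4(w=3) 3-4(w=1)}
step 3: add edge 1-4 (w=10); MST = {1-4(w=10) 2-4(w=3) 3-4(w=1)}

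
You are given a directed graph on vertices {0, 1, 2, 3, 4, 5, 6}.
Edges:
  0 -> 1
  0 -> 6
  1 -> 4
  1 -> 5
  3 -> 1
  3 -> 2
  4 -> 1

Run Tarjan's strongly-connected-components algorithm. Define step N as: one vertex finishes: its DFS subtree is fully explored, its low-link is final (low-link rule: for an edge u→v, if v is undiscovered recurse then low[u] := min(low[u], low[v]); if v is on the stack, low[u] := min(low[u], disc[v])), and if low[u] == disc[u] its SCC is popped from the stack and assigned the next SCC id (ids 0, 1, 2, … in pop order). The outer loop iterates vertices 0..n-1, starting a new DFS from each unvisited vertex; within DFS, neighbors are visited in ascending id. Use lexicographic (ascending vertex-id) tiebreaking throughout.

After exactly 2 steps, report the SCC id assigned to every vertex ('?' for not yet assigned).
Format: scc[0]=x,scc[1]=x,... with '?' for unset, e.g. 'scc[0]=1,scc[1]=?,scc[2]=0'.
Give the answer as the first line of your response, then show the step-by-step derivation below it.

scc[0]=?,scc[1]=?,scc[2]=?,scc[3]=?,scc[4]=?,scc[5]=0,scc[6]=?

step 1: low=(low[0]=0,low[1]=1,low[2]=?,low[3]=?,low[4]=1,low[5]=?,low[6]=?); scc=(scc[0]=?,scc[1]=?,scc[2]=?,scc[3]=?,scc[4]=?,scc[5]=?,scc[6]=?)
step 2: low=(low[0]=0,low[1]=1,low[2]=?,low[3]=?,low[4]=1,low[5]=3,low[6]=?); scc=(scc[0]=?,scc[1]=?,scc[2]=?,scc[3]=?,scc[4]=?,scc[5]=0,scc[6]=?)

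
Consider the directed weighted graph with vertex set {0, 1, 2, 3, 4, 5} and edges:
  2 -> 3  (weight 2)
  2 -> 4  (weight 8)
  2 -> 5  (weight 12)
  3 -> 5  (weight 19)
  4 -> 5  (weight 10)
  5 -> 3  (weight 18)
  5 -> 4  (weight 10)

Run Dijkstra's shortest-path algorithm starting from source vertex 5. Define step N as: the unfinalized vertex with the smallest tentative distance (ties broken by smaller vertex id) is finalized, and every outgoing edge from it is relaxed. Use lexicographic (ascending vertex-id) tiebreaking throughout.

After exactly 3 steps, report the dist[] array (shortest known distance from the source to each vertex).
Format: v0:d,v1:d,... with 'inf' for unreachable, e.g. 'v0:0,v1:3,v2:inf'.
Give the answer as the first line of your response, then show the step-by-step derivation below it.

v0:inf,v1:inf,v2:inf,v3:18,v4:10,v5:0

step 1: dist = v0:inf,v1:inf,v2:inf,v3:18,v4:10,v5:0
step 2: dist = v0:inf,v1:inf,v2:inf,v3:18,v4:10,v5:0
step 3: dist = v0:inf,v1:inf,v2:inf,v3:18,v4:10,v5:0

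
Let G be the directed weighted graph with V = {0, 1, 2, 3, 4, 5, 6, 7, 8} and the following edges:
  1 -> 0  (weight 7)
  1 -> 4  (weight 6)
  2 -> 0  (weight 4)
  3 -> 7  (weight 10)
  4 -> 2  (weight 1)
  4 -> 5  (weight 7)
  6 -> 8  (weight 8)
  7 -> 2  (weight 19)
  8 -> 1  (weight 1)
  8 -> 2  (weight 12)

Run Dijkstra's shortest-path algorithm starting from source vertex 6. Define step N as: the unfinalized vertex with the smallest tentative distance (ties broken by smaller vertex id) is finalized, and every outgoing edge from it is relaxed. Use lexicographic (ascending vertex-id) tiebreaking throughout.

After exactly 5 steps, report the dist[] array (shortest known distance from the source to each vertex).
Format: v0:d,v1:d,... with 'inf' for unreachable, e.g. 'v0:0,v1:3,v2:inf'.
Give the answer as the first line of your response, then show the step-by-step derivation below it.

v0:16,v1:9,v2:16,v3:inf,v4:15,v5:22,v6:0,v7:inf,v8:8

step 1: dist = v0:inf,v1:inf,v2:inf,v3:inf,v4:inf,v5:inf,v6:0,v7:inf,v8:8
step 2: dist = v0:inf,v1:9,v2:20,v3:inf,v4:inf,v5:inf,v6:0,v7:inf,v8:8
step 3: dist = v0:16,v1:9,v2:20,v3:inf,v4:15,v5:inf,v6:0,v7:inf,v8:8
step 4: dist = v0:16,v1:9,v2:16,v3:inf,v4:15,v5:22,v6:0,v7:inf,v8:8
step 5: dist = v0:16,v1:9,v2:16,v3:inf,v4:15,v5:22,v6:0,v7:inf,v8:8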